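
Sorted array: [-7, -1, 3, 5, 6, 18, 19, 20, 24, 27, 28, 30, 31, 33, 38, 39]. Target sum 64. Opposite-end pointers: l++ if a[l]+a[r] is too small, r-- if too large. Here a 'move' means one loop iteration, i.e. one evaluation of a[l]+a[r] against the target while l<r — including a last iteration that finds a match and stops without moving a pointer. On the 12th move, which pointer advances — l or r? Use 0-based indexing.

[0,15] -7+39=32 <64 → l++
[1,15] -1+39=38 <64 → l++
[2,15] 3+39=42 <64 → l++
[3,15] 5+39=44 <64 → l++
[4,15] 6+39=45 <64 → l++
[5,15] 18+39=57 <64 → l++
[6,15] 19+39=58 <64 → l++
[7,15] 20+39=59 <64 → l++
[8,15] 24+39=63 <64 → l++
[9,15] 27+39=66 >64 → r--
[9,14] 27+38=65 >64 → r--
[9,13] 27+33=60 <64 → l++

l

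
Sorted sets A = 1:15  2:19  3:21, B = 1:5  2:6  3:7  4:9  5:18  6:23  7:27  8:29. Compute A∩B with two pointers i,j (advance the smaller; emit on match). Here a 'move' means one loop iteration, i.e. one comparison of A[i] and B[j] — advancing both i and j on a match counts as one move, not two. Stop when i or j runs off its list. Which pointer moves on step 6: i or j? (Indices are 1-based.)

j

[i=1,j=1] 15>5 → j++
[i=1,j=2] 15>6 → j++
[i=1,j=3] 15>7 → j++
[i=1,j=4] 15>9 → j++
[i=1,j=5] 15<18 → i++
[i=2,j=5] 19>18 → j++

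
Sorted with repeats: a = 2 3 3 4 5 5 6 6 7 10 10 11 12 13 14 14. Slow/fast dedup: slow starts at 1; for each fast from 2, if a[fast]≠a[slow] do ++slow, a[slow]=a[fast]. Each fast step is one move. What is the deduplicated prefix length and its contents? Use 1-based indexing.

length 11; prefix = [2, 3, 4, 5, 6, 7, 10, 11, 12, 13, 14]

(s=1,f=2) a[fast]=3≠a[slow]=2 write a[2]=3 → slow++,fast++
(s=2,f=3) a[fast]=3=a[slow] dup → fast++
(s=2,f=4) a[fast]=4≠a[slow]=3 write a[3]=4 → slow++,fast++
(s=3,f=5) a[fast]=5≠a[slow]=4 write a[4]=5 → slow++,fast++
(s=4,f=6) a[fast]=5=a[slow] dup → fast++
(s=4,f=7) a[fast]=6≠a[slow]=5 write a[5]=6 → slow++,fast++
(s=5,f=8) a[fast]=6=a[slow] dup → fast++
(s=5,f=9) a[fast]=7≠a[slow]=6 write a[6]=7 → slow++,fast++
(s=6,f=10) a[fast]=10≠a[slow]=7 write a[7]=10 → slow++,fast++
(s=7,f=11) a[fast]=10=a[slow] dup → fast++
(s=7,f=12) a[fast]=11≠a[slow]=10 write a[8]=11 → slow++,fast++
(s=8,f=13) a[fast]=12≠a[slow]=11 write a[9]=12 → slow++,fast++
(s=9,f=14) a[fast]=13≠a[slow]=12 write a[10]=13 → slow++,fast++
(s=10,f=15) a[fast]=14≠a[slow]=13 write a[11]=14 → slow++,fast++
(s=11,f=16) a[fast]=14=a[slow] dup → fast++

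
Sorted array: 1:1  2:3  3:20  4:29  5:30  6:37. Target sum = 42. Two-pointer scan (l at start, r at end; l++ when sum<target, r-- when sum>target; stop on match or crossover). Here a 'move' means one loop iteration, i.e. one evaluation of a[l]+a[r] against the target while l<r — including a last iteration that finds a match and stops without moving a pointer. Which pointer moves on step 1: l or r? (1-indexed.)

[1,6] 1+37=38 <42 → l++

l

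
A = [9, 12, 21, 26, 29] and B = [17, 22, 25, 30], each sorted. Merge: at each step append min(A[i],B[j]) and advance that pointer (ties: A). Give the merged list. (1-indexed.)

i=1 j=1: A[i]=9<=B[j]=17 take 9, i++
i=2 j=1: A[i]=12<=B[j]=17 take 12, i++
i=3 j=1: A[i]=21>B[j]=17 take 17, j++
i=3 j=2: A[i]=21<=B[j]=22 take 21, i++
i=4 j=2: A[i]=26>B[j]=22 take 22, j++
i=4 j=3: A[i]=26>B[j]=25 take 25, j++
i=4 j=4: A[i]=26<=B[j]=30 take 26, i++
i=5 j=4: A[i]=29<=B[j]=30 take 29, i++
i=6 j=4: A done, take B[j]=30, j++

[9, 12, 17, 21, 22, 25, 26, 29, 30]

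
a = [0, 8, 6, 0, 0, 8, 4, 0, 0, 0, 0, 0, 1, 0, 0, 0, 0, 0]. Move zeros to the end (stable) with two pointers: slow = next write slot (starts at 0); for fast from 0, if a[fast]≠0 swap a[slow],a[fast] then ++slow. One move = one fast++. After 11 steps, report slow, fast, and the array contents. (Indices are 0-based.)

slow=0 fast=0: a[fast]=0, fast++
slow=0 fast=1: a[fast]=8≠0 swap→a[0]=8, slow++,fast++
slow=1 fast=2: a[fast]=6≠0 swap→a[1]=6, slow++,fast++
slow=2 fast=3: a[fast]=0, fast++
slow=2 fast=4: a[fast]=0, fast++
slow=2 fast=5: a[fast]=8≠0 swap→a[2]=8, slow++,fast++
slow=3 fast=6: a[fast]=4≠0 swap→a[3]=4, slow++,fast++
slow=4 fast=7: a[fast]=0, fast++
slow=4 fast=8: a[fast]=0, fast++
slow=4 fast=9: a[fast]=0, fast++
slow=4 fast=10: a[fast]=0, fast++

slow=4, fast=11, a=[8, 6, 8, 4, 0, 0, 0, 0, 0, 0, 0, 0, 1, 0, 0, 0, 0, 0]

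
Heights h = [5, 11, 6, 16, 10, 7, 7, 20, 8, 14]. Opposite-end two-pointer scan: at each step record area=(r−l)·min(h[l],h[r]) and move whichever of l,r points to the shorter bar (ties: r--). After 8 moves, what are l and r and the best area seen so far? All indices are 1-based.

l=7, r=8, best area=88

l=1 r=10: min(5,14)*9=45 best=45 *, l++
l=2 r=10: min(11,14)*8=88 best=88 *, l++
l=3 r=10: min(6,14)*7=42 best=88, l++
l=4 r=10: min(16,14)*6=84 best=88, r--
l=4 r=9: min(16,8)*5=40 best=88, r--
l=4 r=8: min(16,20)*4=64 best=88, l++
l=5 r=8: min(10,20)*3=30 best=88, l++
l=6 r=8: min(7,20)*2=14 best=88, l++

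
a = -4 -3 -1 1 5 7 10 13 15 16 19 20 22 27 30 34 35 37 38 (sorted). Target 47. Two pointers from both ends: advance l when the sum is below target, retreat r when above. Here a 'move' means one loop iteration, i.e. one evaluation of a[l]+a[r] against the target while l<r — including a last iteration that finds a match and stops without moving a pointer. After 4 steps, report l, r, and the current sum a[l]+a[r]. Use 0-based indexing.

l=4, r=18, sum=43

[0,18] -4+38=34 <47 → l++
[1,18] -3+38=35 <47 → l++
[2,18] -1+38=37 <47 → l++
[3,18] 1+38=39 <47 → l++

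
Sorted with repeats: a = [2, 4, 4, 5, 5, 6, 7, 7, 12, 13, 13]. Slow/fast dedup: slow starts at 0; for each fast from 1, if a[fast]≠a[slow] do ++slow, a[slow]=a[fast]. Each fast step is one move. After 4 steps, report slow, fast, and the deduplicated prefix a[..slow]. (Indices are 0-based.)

slow=2, fast=5, prefix=[2, 4, 5]

(s=0,f=1) a[fast]=4≠a[slow]=2 write a[1]=4 → slow++,fast++
(s=1,f=2) a[fast]=4=a[slow] dup → fast++
(s=1,f=3) a[fast]=5≠a[slow]=4 write a[2]=5 → slow++,fast++
(s=2,f=4) a[fast]=5=a[slow] dup → fast++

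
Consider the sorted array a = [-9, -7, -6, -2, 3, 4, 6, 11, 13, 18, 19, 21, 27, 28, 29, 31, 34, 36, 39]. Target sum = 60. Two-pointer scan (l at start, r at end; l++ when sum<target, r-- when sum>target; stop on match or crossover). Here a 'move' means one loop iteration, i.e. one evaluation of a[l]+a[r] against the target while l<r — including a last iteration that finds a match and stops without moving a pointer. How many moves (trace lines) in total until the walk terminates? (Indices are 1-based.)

[1,19] -9+39=30 <60 → l++
[2,19] -7+39=32 <60 → l++
[3,19] -6+39=33 <60 → l++
[4,19] -2+39=37 <60 → l++
[5,19] 3+39=42 <60 → l++
[6,19] 4+39=43 <60 → l++
[7,19] 6+39=45 <60 → l++
[8,19] 11+39=50 <60 → l++
[9,19] 13+39=52 <60 → l++
[10,19] 18+39=57 <60 → l++
[11,19] 19+39=58 <60 → l++
[12,19] 21+39=60 → found

12 moves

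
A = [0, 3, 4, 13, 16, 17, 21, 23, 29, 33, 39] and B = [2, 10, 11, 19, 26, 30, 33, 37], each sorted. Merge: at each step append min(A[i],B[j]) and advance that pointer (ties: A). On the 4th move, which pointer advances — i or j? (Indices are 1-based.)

i

[i=1,j=1] A[i]=0<=B[j]=2 take 0 → i++
[i=2,j=1] A[i]=3>B[j]=2 take 2 → j++
[i=2,j=2] A[i]=3<=B[j]=10 take 3 → i++
[i=3,j=2] A[i]=4<=B[j]=10 take 4 → i++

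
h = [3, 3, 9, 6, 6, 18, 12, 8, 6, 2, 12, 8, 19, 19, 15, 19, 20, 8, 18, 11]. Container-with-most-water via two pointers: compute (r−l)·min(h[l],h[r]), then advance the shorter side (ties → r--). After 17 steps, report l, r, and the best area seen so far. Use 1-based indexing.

l=15, r=17, best area=234

[1,20] min(3,11)*19=57 best=57 * → l++
[2,20] min(3,11)*18=54 best=57 → l++
[3,20] min(9,11)*17=153 best=153 * → l++
[4,20] min(6,11)*16=96 best=153 → l++
[5,20] min(6,11)*15=90 best=153 → l++
[6,20] min(18,11)*14=154 best=154 * → r--
[6,19] min(18,18)*13=234 best=234 * → r--
[6,18] min(18,8)*12=96 best=234 → r--
[6,17] min(18,20)*11=198 best=234 → l++
[7,17] min(12,20)*10=120 best=234 → l++
[8,17] min(8,20)*9=72 best=234 → l++
[9,17] min(6,20)*8=48 best=234 → l++
[10,17] min(2,20)*7=14 best=234 → l++
[11,17] min(12,20)*6=72 best=234 → l++
[12,17] min(8,20)*5=40 best=234 → l++
[13,17] min(19,20)*4=76 best=234 → l++
[14,17] min(19,20)*3=57 best=234 → l++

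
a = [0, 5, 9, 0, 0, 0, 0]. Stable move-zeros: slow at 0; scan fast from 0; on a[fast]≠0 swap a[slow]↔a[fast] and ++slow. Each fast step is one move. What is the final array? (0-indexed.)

(s=0,f=0) a[fast]=0 → fast++
(s=0,f=1) a[fast]=5≠0 swap→a[0]=5 → slow++,fast++
(s=1,f=2) a[fast]=9≠0 swap→a[1]=9 → slow++,fast++
(s=2,f=3) a[fast]=0 → fast++
(s=2,f=4) a[fast]=0 → fast++
(s=2,f=5) a[fast]=0 → fast++
(s=2,f=6) a[fast]=0 → fast++

[5, 9, 0, 0, 0, 0, 0]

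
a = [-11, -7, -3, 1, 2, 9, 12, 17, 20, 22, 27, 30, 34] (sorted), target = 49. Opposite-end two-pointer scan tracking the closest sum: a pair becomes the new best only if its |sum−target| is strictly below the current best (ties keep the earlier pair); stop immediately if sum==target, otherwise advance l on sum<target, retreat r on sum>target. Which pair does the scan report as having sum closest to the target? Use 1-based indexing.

[1,13] -11+34=23 d=26 * → l++
[2,13] -7+34=27 d=22 * → l++
[3,13] -3+34=31 d=18 * → l++
[4,13] 1+34=35 d=14 * → l++
[5,13] 2+34=36 d=13 * → l++
[6,13] 9+34=43 d=6 * → l++
[7,13] 12+34=46 d=3 * → l++
[8,13] 17+34=51 d=2 * → r--
[8,12] 17+30=47 d=2 → l++
[9,12] 20+30=50 d=1 * → r--
[9,11] 20+27=47 d=2 → l++
[10,11] 22+27=49 d=0 * → stop

pair (22, 27) with sum 49 (|Δ|=0)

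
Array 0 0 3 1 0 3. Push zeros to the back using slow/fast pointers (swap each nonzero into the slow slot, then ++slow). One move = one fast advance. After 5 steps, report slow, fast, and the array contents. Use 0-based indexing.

slow=2, fast=5, a=[3, 1, 0, 0, 0, 3]

(s=0,f=0) a[fast]=0 → fast++
(s=0,f=1) a[fast]=0 → fast++
(s=0,f=2) a[fast]=3≠0 swap→a[0]=3 → slow++,fast++
(s=1,f=3) a[fast]=1≠0 swap→a[1]=1 → slow++,fast++
(s=2,f=4) a[fast]=0 → fast++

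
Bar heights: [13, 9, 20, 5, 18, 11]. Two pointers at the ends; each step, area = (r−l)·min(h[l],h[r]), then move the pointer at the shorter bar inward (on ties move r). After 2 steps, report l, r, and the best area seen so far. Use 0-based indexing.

l=0 r=5: min(13,11)*5=55 best=55 *, r--
l=0 r=4: min(13,18)*4=52 best=55, l++

l=1, r=4, best area=55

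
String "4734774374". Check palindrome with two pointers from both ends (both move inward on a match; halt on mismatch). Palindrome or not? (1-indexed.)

palindrome

l=1 r=10: '4'=='4', l++,r--
l=2 r=9: '7'=='7', l++,r--
l=3 r=8: '3'=='3', l++,r--
l=4 r=7: '4'=='4', l++,r--
l=5 r=6: '7'=='7', l++,r--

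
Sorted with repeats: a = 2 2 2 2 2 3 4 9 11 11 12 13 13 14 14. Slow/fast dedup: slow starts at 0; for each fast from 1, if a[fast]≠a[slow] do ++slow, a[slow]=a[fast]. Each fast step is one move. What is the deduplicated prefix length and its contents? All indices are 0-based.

length 8; prefix = [2, 3, 4, 9, 11, 12, 13, 14]

(s=0,f=1) a[fast]=2=a[slow] dup → fast++
(s=0,f=2) a[fast]=2=a[slow] dup → fast++
(s=0,f=3) a[fast]=2=a[slow] dup → fast++
(s=0,f=4) a[fast]=2=a[slow] dup → fast++
(s=0,f=5) a[fast]=3≠a[slow]=2 write a[1]=3 → slow++,fast++
(s=1,f=6) a[fast]=4≠a[slow]=3 write a[2]=4 → slow++,fast++
(s=2,f=7) a[fast]=9≠a[slow]=4 write a[3]=9 → slow++,fast++
(s=3,f=8) a[fast]=11≠a[slow]=9 write a[4]=11 → slow++,fast++
(s=4,f=9) a[fast]=11=a[slow] dup → fast++
(s=4,f=10) a[fast]=12≠a[slow]=11 write a[5]=12 → slow++,fast++
(s=5,f=11) a[fast]=13≠a[slow]=12 write a[6]=13 → slow++,fast++
(s=6,f=12) a[fast]=13=a[slow] dup → fast++
(s=6,f=13) a[fast]=14≠a[slow]=13 write a[7]=14 → slow++,fast++
(s=7,f=14) a[fast]=14=a[slow] dup → fast++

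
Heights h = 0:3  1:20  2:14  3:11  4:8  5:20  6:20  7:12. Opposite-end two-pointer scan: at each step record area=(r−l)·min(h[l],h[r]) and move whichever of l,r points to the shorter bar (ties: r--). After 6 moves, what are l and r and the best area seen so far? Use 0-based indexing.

l=0 r=7: min(3,12)*7=21 best=21 *, l++
l=1 r=7: min(20,12)*6=72 best=72 *, r--
l=1 r=6: min(20,20)*5=100 best=100 *, r--
l=1 r=5: min(20,20)*4=80 best=100, r--
l=1 r=4: min(20,8)*3=24 best=100, r--
l=1 r=3: min(20,11)*2=22 best=100, r--

l=1, r=2, best area=100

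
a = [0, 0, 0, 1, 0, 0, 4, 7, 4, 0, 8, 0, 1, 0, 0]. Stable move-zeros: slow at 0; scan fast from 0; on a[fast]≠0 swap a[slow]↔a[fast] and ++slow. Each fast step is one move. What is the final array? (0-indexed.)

slow=0 fast=0: a[fast]=0, fast++
slow=0 fast=1: a[fast]=0, fast++
slow=0 fast=2: a[fast]=0, fast++
slow=0 fast=3: a[fast]=1≠0 swap→a[0]=1, slow++,fast++
slow=1 fast=4: a[fast]=0, fast++
slow=1 fast=5: a[fast]=0, fast++
slow=1 fast=6: a[fast]=4≠0 swap→a[1]=4, slow++,fast++
slow=2 fast=7: a[fast]=7≠0 swap→a[2]=7, slow++,fast++
slow=3 fast=8: a[fast]=4≠0 swap→a[3]=4, slow++,fast++
slow=4 fast=9: a[fast]=0, fast++
slow=4 fast=10: a[fast]=8≠0 swap→a[4]=8, slow++,fast++
slow=5 fast=11: a[fast]=0, fast++
slow=5 fast=12: a[fast]=1≠0 swap→a[5]=1, slow++,fast++
slow=6 fast=13: a[fast]=0, fast++
slow=6 fast=14: a[fast]=0, fast++

[1, 4, 7, 4, 8, 1, 0, 0, 0, 0, 0, 0, 0, 0, 0]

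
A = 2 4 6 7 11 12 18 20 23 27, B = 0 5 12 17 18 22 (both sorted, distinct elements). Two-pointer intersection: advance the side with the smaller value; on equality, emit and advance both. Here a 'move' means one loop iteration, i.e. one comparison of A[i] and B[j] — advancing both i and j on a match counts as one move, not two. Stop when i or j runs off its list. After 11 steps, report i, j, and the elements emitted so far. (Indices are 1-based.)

[i=1,j=1] 2>0 → j++
[i=1,j=2] 2<5 → i++
[i=2,j=2] 4<5 → i++
[i=3,j=2] 6>5 → j++
[i=3,j=3] 6<12 → i++
[i=4,j=3] 7<12 → i++
[i=5,j=3] 11<12 → i++
[i=6,j=3] 12==12 emit → i++,j++
[i=7,j=4] 18>17 → j++
[i=7,j=5] 18==18 emit → i++,j++
[i=8,j=6] 20<22 → i++

i=9, j=6, emitted=[12, 18]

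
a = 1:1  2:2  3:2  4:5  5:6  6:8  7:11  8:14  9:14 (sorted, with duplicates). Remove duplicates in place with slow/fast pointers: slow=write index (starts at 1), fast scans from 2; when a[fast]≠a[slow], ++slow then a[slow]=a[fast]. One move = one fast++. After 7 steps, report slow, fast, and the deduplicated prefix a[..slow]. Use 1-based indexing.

slow=7, fast=9, prefix=[1, 2, 5, 6, 8, 11, 14]

slow=1 fast=2: a[fast]=2≠a[slow]=1 write a[2]=2, slow++,fast++
slow=2 fast=3: a[fast]=2=a[slow] dup, fast++
slow=2 fast=4: a[fast]=5≠a[slow]=2 write a[3]=5, slow++,fast++
slow=3 fast=5: a[fast]=6≠a[slow]=5 write a[4]=6, slow++,fast++
slow=4 fast=6: a[fast]=8≠a[slow]=6 write a[5]=8, slow++,fast++
slow=5 fast=7: a[fast]=11≠a[slow]=8 write a[6]=11, slow++,fast++
slow=6 fast=8: a[fast]=14≠a[slow]=11 write a[7]=14, slow++,fast++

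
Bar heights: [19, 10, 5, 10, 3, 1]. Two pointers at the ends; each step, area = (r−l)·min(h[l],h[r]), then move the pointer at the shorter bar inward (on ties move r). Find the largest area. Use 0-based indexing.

l=0 r=5: min(19,1)*5=5 best=5 *, r--
l=0 r=4: min(19,3)*4=12 best=12 *, r--
l=0 r=3: min(19,10)*3=30 best=30 *, r--
l=0 r=2: min(19,5)*2=10 best=30, r--
l=0 r=1: min(19,10)*1=10 best=30, r--

max area = 30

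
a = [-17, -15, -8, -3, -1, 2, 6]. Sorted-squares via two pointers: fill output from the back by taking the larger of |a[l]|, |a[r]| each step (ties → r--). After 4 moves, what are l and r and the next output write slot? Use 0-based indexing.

[0,6] |-17|>|6| out[6]=289 → l++
[1,6] |-15|>|6| out[5]=225 → l++
[2,6] |-8|>|6| out[4]=64 → l++
[3,6] |-3|<=|6| out[3]=36 → r--

l=3, r=5, next write slot=2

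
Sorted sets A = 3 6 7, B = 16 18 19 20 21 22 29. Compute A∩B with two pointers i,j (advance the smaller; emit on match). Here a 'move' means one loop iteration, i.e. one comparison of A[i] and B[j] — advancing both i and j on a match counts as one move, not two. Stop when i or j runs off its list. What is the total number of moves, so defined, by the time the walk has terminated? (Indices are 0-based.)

i=0 j=0: 3<16, i++
i=1 j=0: 6<16, i++
i=2 j=0: 7<16, i++

3 moves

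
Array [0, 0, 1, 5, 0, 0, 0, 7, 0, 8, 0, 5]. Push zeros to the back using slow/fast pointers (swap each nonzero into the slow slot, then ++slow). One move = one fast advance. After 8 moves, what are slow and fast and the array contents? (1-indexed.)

(s=1,f=1) a[fast]=0 → fast++
(s=1,f=2) a[fast]=0 → fast++
(s=1,f=3) a[fast]=1≠0 swap→a[1]=1 → slow++,fast++
(s=2,f=4) a[fast]=5≠0 swap→a[2]=5 → slow++,fast++
(s=3,f=5) a[fast]=0 → fast++
(s=3,f=6) a[fast]=0 → fast++
(s=3,f=7) a[fast]=0 → fast++
(s=3,f=8) a[fast]=7≠0 swap→a[3]=7 → slow++,fast++

slow=4, fast=9, a=[1, 5, 7, 0, 0, 0, 0, 0, 0, 8, 0, 5]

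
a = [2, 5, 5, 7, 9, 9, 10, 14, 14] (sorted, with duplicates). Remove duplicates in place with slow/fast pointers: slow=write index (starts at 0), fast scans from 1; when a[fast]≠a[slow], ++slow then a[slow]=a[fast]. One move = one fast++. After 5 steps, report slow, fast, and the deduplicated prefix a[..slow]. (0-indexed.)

slow=3, fast=6, prefix=[2, 5, 7, 9]

(s=0,f=1) a[fast]=5≠a[slow]=2 write a[1]=5 → slow++,fast++
(s=1,f=2) a[fast]=5=a[slow] dup → fast++
(s=1,f=3) a[fast]=7≠a[slow]=5 write a[2]=7 → slow++,fast++
(s=2,f=4) a[fast]=9≠a[slow]=7 write a[3]=9 → slow++,fast++
(s=3,f=5) a[fast]=9=a[slow] dup → fast++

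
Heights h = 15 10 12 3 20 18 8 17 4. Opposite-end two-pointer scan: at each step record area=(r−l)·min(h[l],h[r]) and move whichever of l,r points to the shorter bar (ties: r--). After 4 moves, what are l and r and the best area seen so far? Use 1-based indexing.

l=1 r=9: min(15,4)*8=32 best=32 *, r--
l=1 r=8: min(15,17)*7=105 best=105 *, l++
l=2 r=8: min(10,17)*6=60 best=105, l++
l=3 r=8: min(12,17)*5=60 best=105, l++

l=4, r=8, best area=105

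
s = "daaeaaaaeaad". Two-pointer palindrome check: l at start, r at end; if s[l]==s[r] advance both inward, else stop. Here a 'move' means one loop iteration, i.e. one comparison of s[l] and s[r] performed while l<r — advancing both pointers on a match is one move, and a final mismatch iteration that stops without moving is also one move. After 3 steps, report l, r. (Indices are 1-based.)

l=4, r=9

[1,12] 'd'=='d' → l++,r--
[2,11] 'a'=='a' → l++,r--
[3,10] 'a'=='a' → l++,r--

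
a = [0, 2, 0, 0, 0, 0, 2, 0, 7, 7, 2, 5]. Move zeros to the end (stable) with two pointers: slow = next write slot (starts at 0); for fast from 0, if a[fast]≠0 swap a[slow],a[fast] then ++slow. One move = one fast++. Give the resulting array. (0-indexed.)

[2, 2, 7, 7, 2, 5, 0, 0, 0, 0, 0, 0]

(s=0,f=0) a[fast]=0 → fast++
(s=0,f=1) a[fast]=2≠0 swap→a[0]=2 → slow++,fast++
(s=1,f=2) a[fast]=0 → fast++
(s=1,f=3) a[fast]=0 → fast++
(s=1,f=4) a[fast]=0 → fast++
(s=1,f=5) a[fast]=0 → fast++
(s=1,f=6) a[fast]=2≠0 swap→a[1]=2 → slow++,fast++
(s=2,f=7) a[fast]=0 → fast++
(s=2,f=8) a[fast]=7≠0 swap→a[2]=7 → slow++,fast++
(s=3,f=9) a[fast]=7≠0 swap→a[3]=7 → slow++,fast++
(s=4,f=10) a[fast]=2≠0 swap→a[4]=2 → slow++,fast++
(s=5,f=11) a[fast]=5≠0 swap→a[5]=5 → slow++,fast++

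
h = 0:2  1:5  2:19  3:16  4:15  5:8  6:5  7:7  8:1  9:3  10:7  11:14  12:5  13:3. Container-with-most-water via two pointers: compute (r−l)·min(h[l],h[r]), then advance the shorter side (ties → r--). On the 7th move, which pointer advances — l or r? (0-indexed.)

l=0 r=13: min(2,3)*13=26 best=26 *, l++
l=1 r=13: min(5,3)*12=36 best=36 *, r--
l=1 r=12: min(5,5)*11=55 best=55 *, r--
l=1 r=11: min(5,14)*10=50 best=55, l++
l=2 r=11: min(19,14)*9=126 best=126 *, r--
l=2 r=10: min(19,7)*8=56 best=126, r--
l=2 r=9: min(19,3)*7=21 best=126, r--

r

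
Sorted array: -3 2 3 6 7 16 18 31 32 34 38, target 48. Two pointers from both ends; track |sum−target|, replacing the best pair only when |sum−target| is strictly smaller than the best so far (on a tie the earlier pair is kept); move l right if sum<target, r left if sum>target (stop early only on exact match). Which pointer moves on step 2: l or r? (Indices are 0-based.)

l

[0,10] -3+38=35 d=13 * → l++
[1,10] 2+38=40 d=8 * → l++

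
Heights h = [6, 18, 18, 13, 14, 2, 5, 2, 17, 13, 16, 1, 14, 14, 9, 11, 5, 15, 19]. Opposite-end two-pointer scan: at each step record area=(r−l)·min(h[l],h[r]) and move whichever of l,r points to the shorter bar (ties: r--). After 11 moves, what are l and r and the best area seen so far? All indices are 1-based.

l=12, r=19, best area=306

l=1 r=19: min(6,19)*18=108 best=108 *, l++
l=2 r=19: min(18,19)*17=306 best=306 *, l++
l=3 r=19: min(18,19)*16=288 best=306, l++
l=4 r=19: min(13,19)*15=195 best=306, l++
l=5 r=19: min(14,19)*14=196 best=306, l++
l=6 r=19: min(2,19)*13=26 best=306, l++
l=7 r=19: min(5,19)*12=60 best=306, l++
l=8 r=19: min(2,19)*11=22 best=306, l++
l=9 r=19: min(17,19)*10=170 best=306, l++
l=10 r=19: min(13,19)*9=117 best=306, l++
l=11 r=19: min(16,19)*8=128 best=306, l++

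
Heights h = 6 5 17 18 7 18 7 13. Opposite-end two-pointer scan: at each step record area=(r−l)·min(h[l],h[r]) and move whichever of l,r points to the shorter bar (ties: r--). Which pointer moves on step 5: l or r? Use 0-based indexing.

l=0 r=7: min(6,13)*7=42 best=42 *, l++
l=1 r=7: min(5,13)*6=30 best=42, l++
l=2 r=7: min(17,13)*5=65 best=65 *, r--
l=2 r=6: min(17,7)*4=28 best=65, r--
l=2 r=5: min(17,18)*3=51 best=65, l++

l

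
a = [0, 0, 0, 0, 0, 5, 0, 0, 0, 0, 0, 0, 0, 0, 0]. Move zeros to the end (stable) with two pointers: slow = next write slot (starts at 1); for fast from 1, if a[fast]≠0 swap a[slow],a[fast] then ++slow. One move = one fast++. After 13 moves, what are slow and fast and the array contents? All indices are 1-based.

slow=2, fast=14, a=[5, 0, 0, 0, 0, 0, 0, 0, 0, 0, 0, 0, 0, 0, 0]

(s=1,f=1) a[fast]=0 → fast++
(s=1,f=2) a[fast]=0 → fast++
(s=1,f=3) a[fast]=0 → fast++
(s=1,f=4) a[fast]=0 → fast++
(s=1,f=5) a[fast]=0 → fast++
(s=1,f=6) a[fast]=5≠0 swap→a[1]=5 → slow++,fast++
(s=2,f=7) a[fast]=0 → fast++
(s=2,f=8) a[fast]=0 → fast++
(s=2,f=9) a[fast]=0 → fast++
(s=2,f=10) a[fast]=0 → fast++
(s=2,f=11) a[fast]=0 → fast++
(s=2,f=12) a[fast]=0 → fast++
(s=2,f=13) a[fast]=0 → fast++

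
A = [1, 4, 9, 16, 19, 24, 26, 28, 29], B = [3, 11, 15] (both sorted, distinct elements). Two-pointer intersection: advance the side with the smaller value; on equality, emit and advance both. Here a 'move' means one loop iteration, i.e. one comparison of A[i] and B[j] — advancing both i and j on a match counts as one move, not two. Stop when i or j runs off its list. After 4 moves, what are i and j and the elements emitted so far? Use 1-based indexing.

i=4, j=2, emitted=[]

[i=1,j=1] 1<3 → i++
[i=2,j=1] 4>3 → j++
[i=2,j=2] 4<11 → i++
[i=3,j=2] 9<11 → i++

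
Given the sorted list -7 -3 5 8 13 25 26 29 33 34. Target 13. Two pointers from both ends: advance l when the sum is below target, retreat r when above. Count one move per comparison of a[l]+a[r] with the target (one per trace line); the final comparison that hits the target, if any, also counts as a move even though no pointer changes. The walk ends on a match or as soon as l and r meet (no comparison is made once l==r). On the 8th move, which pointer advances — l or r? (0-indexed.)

l=0 r=9: -7+34=27 >13, r--
l=0 r=8: -7+33=26 >13, r--
l=0 r=7: -7+29=22 >13, r--
l=0 r=6: -7+26=19 >13, r--
l=0 r=5: -7+25=18 >13, r--
l=0 r=4: -7+13=6 <13, l++
l=1 r=4: -3+13=10 <13, l++
l=2 r=4: 5+13=18 >13, r--

r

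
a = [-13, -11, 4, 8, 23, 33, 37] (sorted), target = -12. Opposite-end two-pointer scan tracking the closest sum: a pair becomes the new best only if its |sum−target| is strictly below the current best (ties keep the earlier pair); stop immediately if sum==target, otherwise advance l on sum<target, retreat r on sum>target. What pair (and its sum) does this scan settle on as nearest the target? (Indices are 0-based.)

l=0 r=6: -13+37=24 d=36 *, r--
l=0 r=5: -13+33=20 d=32 *, r--
l=0 r=4: -13+23=10 d=22 *, r--
l=0 r=3: -13+8=-5 d=7 *, r--
l=0 r=2: -13+4=-9 d=3 *, r--
l=0 r=1: -13+-11=-24 d=12, l++

pair (-13, 4) with sum -9 (|Δ|=3)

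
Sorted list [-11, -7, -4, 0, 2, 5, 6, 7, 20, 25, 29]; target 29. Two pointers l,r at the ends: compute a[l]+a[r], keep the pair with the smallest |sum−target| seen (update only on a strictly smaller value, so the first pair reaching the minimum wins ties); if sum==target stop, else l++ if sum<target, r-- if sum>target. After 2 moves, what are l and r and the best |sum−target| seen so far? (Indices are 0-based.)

l=2, r=10, best |Δ|=7

l=0 r=10: -11+29=18 d=11 *, l++
l=1 r=10: -7+29=22 d=7 *, l++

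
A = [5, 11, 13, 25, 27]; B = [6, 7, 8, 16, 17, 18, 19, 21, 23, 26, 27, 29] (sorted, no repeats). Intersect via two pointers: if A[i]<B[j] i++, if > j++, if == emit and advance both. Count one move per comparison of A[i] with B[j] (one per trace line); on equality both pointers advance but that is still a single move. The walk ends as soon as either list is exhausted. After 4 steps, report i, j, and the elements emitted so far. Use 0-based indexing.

i=1, j=3, emitted=[]

i=0 j=0: 5<6, i++
i=1 j=0: 11>6, j++
i=1 j=1: 11>7, j++
i=1 j=2: 11>8, j++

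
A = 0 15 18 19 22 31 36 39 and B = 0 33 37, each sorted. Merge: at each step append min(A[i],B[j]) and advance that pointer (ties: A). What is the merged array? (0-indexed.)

[0, 0, 15, 18, 19, 22, 31, 33, 36, 37, 39]

[i=0,j=0] A[i]=0<=B[j]=0 take 0 → i++
[i=1,j=0] A[i]=15>B[j]=0 take 0 → j++
[i=1,j=1] A[i]=15<=B[j]=33 take 15 → i++
[i=2,j=1] A[i]=18<=B[j]=33 take 18 → i++
[i=3,j=1] A[i]=19<=B[j]=33 take 19 → i++
[i=4,j=1] A[i]=22<=B[j]=33 take 22 → i++
[i=5,j=1] A[i]=31<=B[j]=33 take 31 → i++
[i=6,j=1] A[i]=36>B[j]=33 take 33 → j++
[i=6,j=2] A[i]=36<=B[j]=37 take 36 → i++
[i=7,j=2] A[i]=39>B[j]=37 take 37 → j++
[i=7,j=3] B done, take A[i]=39 → i++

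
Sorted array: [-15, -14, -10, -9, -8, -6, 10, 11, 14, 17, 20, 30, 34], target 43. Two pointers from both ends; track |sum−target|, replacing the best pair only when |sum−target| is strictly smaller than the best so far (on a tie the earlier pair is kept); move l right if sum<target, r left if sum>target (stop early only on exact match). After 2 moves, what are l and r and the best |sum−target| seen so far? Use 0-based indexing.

l=2, r=12, best |Δ|=23

l=0 r=12: -15+34=19 d=24 *, l++
l=1 r=12: -14+34=20 d=23 *, l++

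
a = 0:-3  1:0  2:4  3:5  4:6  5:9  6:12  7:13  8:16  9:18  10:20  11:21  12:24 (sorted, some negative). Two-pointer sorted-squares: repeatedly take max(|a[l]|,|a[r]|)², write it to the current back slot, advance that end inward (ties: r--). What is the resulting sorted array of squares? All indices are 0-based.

[0,12] |-3|<=|24| out[12]=576 → r--
[0,11] |-3|<=|21| out[11]=441 → r--
[0,10] |-3|<=|20| out[10]=400 → r--
[0,9] |-3|<=|18| out[9]=324 → r--
[0,8] |-3|<=|16| out[8]=256 → r--
[0,7] |-3|<=|13| out[7]=169 → r--
[0,6] |-3|<=|12| out[6]=144 → r--
[0,5] |-3|<=|9| out[5]=81 → r--
[0,4] |-3|<=|6| out[4]=36 → r--
[0,3] |-3|<=|5| out[3]=25 → r--
[0,2] |-3|<=|4| out[2]=16 → r--
[0,1] |-3|>|0| out[1]=9 → l++
[1,1] |0|<=|0| out[0]=0 → r--

[0, 9, 16, 25, 36, 81, 144, 169, 256, 324, 400, 441, 576]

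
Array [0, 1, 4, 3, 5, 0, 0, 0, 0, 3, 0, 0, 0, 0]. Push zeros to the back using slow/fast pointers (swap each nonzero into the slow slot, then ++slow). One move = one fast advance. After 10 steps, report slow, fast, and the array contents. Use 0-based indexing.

slow=5, fast=10, a=[1, 4, 3, 5, 3, 0, 0, 0, 0, 0, 0, 0, 0, 0]

slow=0 fast=0: a[fast]=0, fast++
slow=0 fast=1: a[fast]=1≠0 swap→a[0]=1, slow++,fast++
slow=1 fast=2: a[fast]=4≠0 swap→a[1]=4, slow++,fast++
slow=2 fast=3: a[fast]=3≠0 swap→a[2]=3, slow++,fast++
slow=3 fast=4: a[fast]=5≠0 swap→a[3]=5, slow++,fast++
slow=4 fast=5: a[fast]=0, fast++
slow=4 fast=6: a[fast]=0, fast++
slow=4 fast=7: a[fast]=0, fast++
slow=4 fast=8: a[fast]=0, fast++
slow=4 fast=9: a[fast]=3≠0 swap→a[4]=3, slow++,fast++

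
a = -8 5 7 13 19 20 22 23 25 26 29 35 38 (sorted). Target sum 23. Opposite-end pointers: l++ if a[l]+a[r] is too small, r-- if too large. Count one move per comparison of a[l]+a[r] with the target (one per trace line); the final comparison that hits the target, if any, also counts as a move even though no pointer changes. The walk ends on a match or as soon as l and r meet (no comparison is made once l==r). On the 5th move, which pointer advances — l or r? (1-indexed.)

r

[1,13] -8+38=30 >23 → r--
[1,12] -8+35=27 >23 → r--
[1,11] -8+29=21 <23 → l++
[2,11] 5+29=34 >23 → r--
[2,10] 5+26=31 >23 → r--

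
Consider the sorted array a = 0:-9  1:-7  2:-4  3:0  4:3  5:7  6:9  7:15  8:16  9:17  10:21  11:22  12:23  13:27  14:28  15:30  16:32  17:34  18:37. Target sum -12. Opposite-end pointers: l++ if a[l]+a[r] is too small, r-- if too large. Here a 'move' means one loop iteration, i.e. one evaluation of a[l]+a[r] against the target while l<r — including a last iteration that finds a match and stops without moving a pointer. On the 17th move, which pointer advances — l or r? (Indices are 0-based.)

l=0 r=18: -9+37=28 >-12, r--
l=0 r=17: -9+34=25 >-12, r--
l=0 r=16: -9+32=23 >-12, r--
l=0 r=15: -9+30=21 >-12, r--
l=0 r=14: -9+28=19 >-12, r--
l=0 r=13: -9+27=18 >-12, r--
l=0 r=12: -9+23=14 >-12, r--
l=0 r=11: -9+22=13 >-12, r--
l=0 r=10: -9+21=12 >-12, r--
l=0 r=9: -9+17=8 >-12, r--
l=0 r=8: -9+16=7 >-12, r--
l=0 r=7: -9+15=6 >-12, r--
l=0 r=6: -9+9=0 >-12, r--
l=0 r=5: -9+7=-2 >-12, r--
l=0 r=4: -9+3=-6 >-12, r--
l=0 r=3: -9+0=-9 >-12, r--
l=0 r=2: -9+-4=-13 <-12, l++

l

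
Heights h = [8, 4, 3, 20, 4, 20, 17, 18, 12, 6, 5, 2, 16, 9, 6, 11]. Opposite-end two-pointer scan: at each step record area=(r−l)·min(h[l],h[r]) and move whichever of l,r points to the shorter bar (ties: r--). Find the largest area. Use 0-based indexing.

max area = 144

[0,15] min(8,11)*15=120 best=120 * → l++
[1,15] min(4,11)*14=56 best=120 → l++
[2,15] min(3,11)*13=39 best=120 → l++
[3,15] min(20,11)*12=132 best=132 * → r--
[3,14] min(20,6)*11=66 best=132 → r--
[3,13] min(20,9)*10=90 best=132 → r--
[3,12] min(20,16)*9=144 best=144 * → r--
[3,11] min(20,2)*8=16 best=144 → r--
[3,10] min(20,5)*7=35 best=144 → r--
[3,9] min(20,6)*6=36 best=144 → r--
[3,8] min(20,12)*5=60 best=144 → r--
[3,7] min(20,18)*4=72 best=144 → r--
[3,6] min(20,17)*3=51 best=144 → r--
[3,5] min(20,20)*2=40 best=144 → r--
[3,4] min(20,4)*1=4 best=144 → r--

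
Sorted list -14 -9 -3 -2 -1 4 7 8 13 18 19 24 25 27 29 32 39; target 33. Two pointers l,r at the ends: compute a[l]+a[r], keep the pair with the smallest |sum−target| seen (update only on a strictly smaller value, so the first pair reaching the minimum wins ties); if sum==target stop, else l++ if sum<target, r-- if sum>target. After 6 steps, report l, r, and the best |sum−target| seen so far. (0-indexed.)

[0,16] -14+39=25 d=8 * → l++
[1,16] -9+39=30 d=3 * → l++
[2,16] -3+39=36 d=3 → r--
[2,15] -3+32=29 d=4 → l++
[3,15] -2+32=30 d=3 → l++
[4,15] -1+32=31 d=2 * → l++

l=5, r=15, best |Δ|=2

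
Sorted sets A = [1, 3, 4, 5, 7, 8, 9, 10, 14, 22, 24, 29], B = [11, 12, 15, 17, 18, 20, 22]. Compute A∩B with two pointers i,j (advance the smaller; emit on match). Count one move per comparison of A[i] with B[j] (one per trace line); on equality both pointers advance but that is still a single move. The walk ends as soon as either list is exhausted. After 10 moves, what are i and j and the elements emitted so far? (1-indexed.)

i=1 j=1: 1<11, i++
i=2 j=1: 3<11, i++
i=3 j=1: 4<11, i++
i=4 j=1: 5<11, i++
i=5 j=1: 7<11, i++
i=6 j=1: 8<11, i++
i=7 j=1: 9<11, i++
i=8 j=1: 10<11, i++
i=9 j=1: 14>11, j++
i=9 j=2: 14>12, j++

i=9, j=3, emitted=[]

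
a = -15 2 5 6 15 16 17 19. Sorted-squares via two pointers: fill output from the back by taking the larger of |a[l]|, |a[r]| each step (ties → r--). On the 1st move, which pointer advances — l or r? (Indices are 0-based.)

[0,7] |-15|<=|19| out[7]=361 → r--

r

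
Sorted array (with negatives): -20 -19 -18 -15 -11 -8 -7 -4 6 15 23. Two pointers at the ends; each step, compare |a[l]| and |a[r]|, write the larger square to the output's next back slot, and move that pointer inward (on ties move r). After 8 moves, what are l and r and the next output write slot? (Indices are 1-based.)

[1,11] |-20|<=|23| out[11]=529 → r--
[1,10] |-20|>|15| out[10]=400 → l++
[2,10] |-19|>|15| out[9]=361 → l++
[3,10] |-18|>|15| out[8]=324 → l++
[4,10] |-15|<=|15| out[7]=225 → r--
[4,9] |-15|>|6| out[6]=225 → l++
[5,9] |-11|>|6| out[5]=121 → l++
[6,9] |-8|>|6| out[4]=64 → l++

l=7, r=9, next write slot=3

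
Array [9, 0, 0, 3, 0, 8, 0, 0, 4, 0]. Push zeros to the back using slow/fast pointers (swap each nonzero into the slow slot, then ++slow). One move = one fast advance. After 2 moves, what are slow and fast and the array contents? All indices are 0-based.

(s=0,f=0) a[fast]=9≠0 swap→a[0]=9 → slow++,fast++
(s=1,f=1) a[fast]=0 → fast++

slow=1, fast=2, a=[9, 0, 0, 3, 0, 8, 0, 0, 4, 0]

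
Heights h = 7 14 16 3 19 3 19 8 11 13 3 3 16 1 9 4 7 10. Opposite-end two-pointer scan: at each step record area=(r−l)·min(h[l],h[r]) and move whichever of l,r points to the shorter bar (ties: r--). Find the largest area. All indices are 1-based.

max area = 160

l=1 r=18: min(7,10)*17=119 best=119 *, l++
l=2 r=18: min(14,10)*16=160 best=160 *, r--
l=2 r=17: min(14,7)*15=105 best=160, r--
l=2 r=16: min(14,4)*14=56 best=160, r--
l=2 r=15: min(14,9)*13=117 best=160, r--
l=2 r=14: min(14,1)*12=12 best=160, r--
l=2 r=13: min(14,16)*11=154 best=160, l++
l=3 r=13: min(16,16)*10=160 best=160, r--
l=3 r=12: min(16,3)*9=27 best=160, r--
l=3 r=11: min(16,3)*8=24 best=160, r--
l=3 r=10: min(16,13)*7=91 best=160, r--
l=3 r=9: min(16,11)*6=66 best=160, r--
l=3 r=8: min(16,8)*5=40 best=160, r--
l=3 r=7: min(16,19)*4=64 best=160, l++
l=4 r=7: min(3,19)*3=9 best=160, l++
l=5 r=7: min(19,19)*2=38 best=160, r--
l=5 r=6: min(19,3)*1=3 best=160, r--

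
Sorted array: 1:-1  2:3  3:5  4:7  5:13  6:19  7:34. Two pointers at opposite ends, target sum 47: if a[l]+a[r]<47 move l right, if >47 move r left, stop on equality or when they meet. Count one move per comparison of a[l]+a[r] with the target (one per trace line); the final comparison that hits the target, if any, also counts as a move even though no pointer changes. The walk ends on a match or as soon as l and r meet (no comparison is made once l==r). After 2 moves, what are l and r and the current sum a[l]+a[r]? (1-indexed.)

l=1 r=7: -1+34=33 <47, l++
l=2 r=7: 3+34=37 <47, l++

l=3, r=7, sum=39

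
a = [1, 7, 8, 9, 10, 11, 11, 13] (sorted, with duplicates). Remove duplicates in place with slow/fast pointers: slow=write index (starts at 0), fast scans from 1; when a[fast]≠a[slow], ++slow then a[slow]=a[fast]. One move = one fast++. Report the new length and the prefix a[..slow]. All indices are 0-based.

slow=0 fast=1: a[fast]=7≠a[slow]=1 write a[1]=7, slow++,fast++
slow=1 fast=2: a[fast]=8≠a[slow]=7 write a[2]=8, slow++,fast++
slow=2 fast=3: a[fast]=9≠a[slow]=8 write a[3]=9, slow++,fast++
slow=3 fast=4: a[fast]=10≠a[slow]=9 write a[4]=10, slow++,fast++
slow=4 fast=5: a[fast]=11≠a[slow]=10 write a[5]=11, slow++,fast++
slow=5 fast=6: a[fast]=11=a[slow] dup, fast++
slow=5 fast=7: a[fast]=13≠a[slow]=11 write a[6]=13, slow++,fast++

length 7; prefix = [1, 7, 8, 9, 10, 11, 13]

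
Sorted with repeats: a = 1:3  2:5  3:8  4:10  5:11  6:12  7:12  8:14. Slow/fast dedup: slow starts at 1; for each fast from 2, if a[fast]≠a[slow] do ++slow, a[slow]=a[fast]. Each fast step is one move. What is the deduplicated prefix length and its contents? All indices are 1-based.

length 7; prefix = [3, 5, 8, 10, 11, 12, 14]

slow=1 fast=2: a[fast]=5≠a[slow]=3 write a[2]=5, slow++,fast++
slow=2 fast=3: a[fast]=8≠a[slow]=5 write a[3]=8, slow++,fast++
slow=3 fast=4: a[fast]=10≠a[slow]=8 write a[4]=10, slow++,fast++
slow=4 fast=5: a[fast]=11≠a[slow]=10 write a[5]=11, slow++,fast++
slow=5 fast=6: a[fast]=12≠a[slow]=11 write a[6]=12, slow++,fast++
slow=6 fast=7: a[fast]=12=a[slow] dup, fast++
slow=6 fast=8: a[fast]=14≠a[slow]=12 write a[7]=14, slow++,fast++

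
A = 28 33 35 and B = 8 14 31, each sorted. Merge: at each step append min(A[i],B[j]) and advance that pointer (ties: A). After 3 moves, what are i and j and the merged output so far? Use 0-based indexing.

i=1, j=2, merged so far=[8, 14, 28]

i=0 j=0: A[i]=28>B[j]=8 take 8, j++
i=0 j=1: A[i]=28>B[j]=14 take 14, j++
i=0 j=2: A[i]=28<=B[j]=31 take 28, i++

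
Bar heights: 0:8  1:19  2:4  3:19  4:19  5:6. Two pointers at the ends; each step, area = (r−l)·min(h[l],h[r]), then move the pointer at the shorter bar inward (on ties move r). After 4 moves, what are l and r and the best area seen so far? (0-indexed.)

l=1, r=2, best area=57

l=0 r=5: min(8,6)*5=30 best=30 *, r--
l=0 r=4: min(8,19)*4=32 best=32 *, l++
l=1 r=4: min(19,19)*3=57 best=57 *, r--
l=1 r=3: min(19,19)*2=38 best=57, r--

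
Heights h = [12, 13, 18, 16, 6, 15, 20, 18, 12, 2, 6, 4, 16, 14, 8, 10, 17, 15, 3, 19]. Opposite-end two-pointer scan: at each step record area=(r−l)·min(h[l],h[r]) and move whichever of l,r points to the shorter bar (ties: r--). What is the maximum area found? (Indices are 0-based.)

[0,19] min(12,19)*19=228 best=228 * → l++
[1,19] min(13,19)*18=234 best=234 * → l++
[2,19] min(18,19)*17=306 best=306 * → l++
[3,19] min(16,19)*16=256 best=306 → l++
[4,19] min(6,19)*15=90 best=306 → l++
[5,19] min(15,19)*14=210 best=306 → l++
[6,19] min(20,19)*13=247 best=306 → r--
[6,18] min(20,3)*12=36 best=306 → r--
[6,17] min(20,15)*11=165 best=306 → r--
[6,16] min(20,17)*10=170 best=306 → r--
[6,15] min(20,10)*9=90 best=306 → r--
[6,14] min(20,8)*8=64 best=306 → r--
[6,13] min(20,14)*7=98 best=306 → r--
[6,12] min(20,16)*6=96 best=306 → r--
[6,11] min(20,4)*5=20 best=306 → r--
[6,10] min(20,6)*4=24 best=306 → r--
[6,9] min(20,2)*3=6 best=306 → r--
[6,8] min(20,12)*2=24 best=306 → r--
[6,7] min(20,18)*1=18 best=306 → r--

max area = 306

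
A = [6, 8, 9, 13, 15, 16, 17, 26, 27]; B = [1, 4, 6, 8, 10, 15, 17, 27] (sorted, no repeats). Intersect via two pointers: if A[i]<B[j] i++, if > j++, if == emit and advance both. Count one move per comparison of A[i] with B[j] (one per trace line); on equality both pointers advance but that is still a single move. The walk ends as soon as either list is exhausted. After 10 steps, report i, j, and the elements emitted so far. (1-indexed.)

i=8, j=8, emitted=[6, 8, 15, 17]

i=1 j=1: 6>1, j++
i=1 j=2: 6>4, j++
i=1 j=3: 6==6 emit, i++,j++
i=2 j=4: 8==8 emit, i++,j++
i=3 j=5: 9<10, i++
i=4 j=5: 13>10, j++
i=4 j=6: 13<15, i++
i=5 j=6: 15==15 emit, i++,j++
i=6 j=7: 16<17, i++
i=7 j=7: 17==17 emit, i++,j++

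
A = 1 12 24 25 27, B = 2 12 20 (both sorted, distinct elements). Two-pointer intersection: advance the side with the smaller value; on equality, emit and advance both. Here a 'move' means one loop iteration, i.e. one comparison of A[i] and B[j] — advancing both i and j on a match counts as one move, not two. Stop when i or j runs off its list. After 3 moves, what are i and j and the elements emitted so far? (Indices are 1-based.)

[i=1,j=1] 1<2 → i++
[i=2,j=1] 12>2 → j++
[i=2,j=2] 12==12 emit → i++,j++

i=3, j=3, emitted=[12]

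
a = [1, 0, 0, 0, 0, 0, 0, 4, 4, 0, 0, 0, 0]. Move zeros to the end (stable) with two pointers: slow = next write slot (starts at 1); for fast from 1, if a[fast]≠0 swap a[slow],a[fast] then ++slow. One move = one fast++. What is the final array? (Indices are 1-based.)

slow=1 fast=1: a[fast]=1≠0 swap→a[1]=1, slow++,fast++
slow=2 fast=2: a[fast]=0, fast++
slow=2 fast=3: a[fast]=0, fast++
slow=2 fast=4: a[fast]=0, fast++
slow=2 fast=5: a[fast]=0, fast++
slow=2 fast=6: a[fast]=0, fast++
slow=2 fast=7: a[fast]=0, fast++
slow=2 fast=8: a[fast]=4≠0 swap→a[2]=4, slow++,fast++
slow=3 fast=9: a[fast]=4≠0 swap→a[3]=4, slow++,fast++
slow=4 fast=10: a[fast]=0, fast++
slow=4 fast=11: a[fast]=0, fast++
slow=4 fast=12: a[fast]=0, fast++
slow=4 fast=13: a[fast]=0, fast++

[1, 4, 4, 0, 0, 0, 0, 0, 0, 0, 0, 0, 0]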